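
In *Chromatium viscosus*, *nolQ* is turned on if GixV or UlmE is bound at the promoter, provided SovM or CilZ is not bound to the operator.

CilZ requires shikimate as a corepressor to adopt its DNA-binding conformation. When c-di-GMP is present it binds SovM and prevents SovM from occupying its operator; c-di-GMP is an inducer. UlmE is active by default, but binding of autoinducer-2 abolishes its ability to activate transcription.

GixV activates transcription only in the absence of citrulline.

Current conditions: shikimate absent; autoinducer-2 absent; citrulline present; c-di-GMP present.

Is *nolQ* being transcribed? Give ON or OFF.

c-di-GMP is present, so SovM is inactive.
Citrulline is present, so GixV is inactive.
Shikimate is absent, so CilZ is inactive.
Autoinducer-2 is absent, so UlmE is active.
Activator UlmE is present, so *nolQ* is transcribed.

ON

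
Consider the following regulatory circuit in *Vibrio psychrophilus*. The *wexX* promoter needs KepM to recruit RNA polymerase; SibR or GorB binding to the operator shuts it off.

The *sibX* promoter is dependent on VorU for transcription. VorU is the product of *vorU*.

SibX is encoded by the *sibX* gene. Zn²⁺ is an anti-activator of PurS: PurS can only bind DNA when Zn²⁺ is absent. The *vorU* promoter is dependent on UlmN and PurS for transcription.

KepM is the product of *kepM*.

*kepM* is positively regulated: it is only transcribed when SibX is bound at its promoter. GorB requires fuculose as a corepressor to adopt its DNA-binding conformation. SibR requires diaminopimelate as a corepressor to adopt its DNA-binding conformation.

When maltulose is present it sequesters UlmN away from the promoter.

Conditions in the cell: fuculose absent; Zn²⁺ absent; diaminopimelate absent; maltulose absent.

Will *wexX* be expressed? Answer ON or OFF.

Maltulose is absent, so UlmN is active.
Zn²⁺ is absent, so PurS is active.
No repressor is bound and UlmN and PurS are active, so *vorU* is transcribed.
So VorU is produced and active.
No repressor is bound and VorU is active, so *sibX* is transcribed.
So SibX is produced and active.
No repressor is bound and SibX is active, so *kepM* is transcribed.
So KepM is produced and active.
Diaminopimelate is absent, so SibR is inactive.
Fuculose is absent, so GorB is inactive.
No repressor is bound and KepM is active, so *wexX* is transcribed.

ON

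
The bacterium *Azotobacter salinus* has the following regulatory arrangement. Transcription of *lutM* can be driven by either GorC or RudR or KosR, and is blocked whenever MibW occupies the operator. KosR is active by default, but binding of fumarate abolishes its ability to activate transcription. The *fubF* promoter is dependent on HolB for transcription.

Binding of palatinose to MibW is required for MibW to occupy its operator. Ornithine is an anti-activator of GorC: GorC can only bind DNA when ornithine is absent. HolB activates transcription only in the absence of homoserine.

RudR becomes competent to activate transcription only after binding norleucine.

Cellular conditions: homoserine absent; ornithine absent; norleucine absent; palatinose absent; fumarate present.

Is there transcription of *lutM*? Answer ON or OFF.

ON

Palatinose is absent, so MibW is inactive.
Ornithine is absent, so GorC is active.
Norleucine is absent, so RudR is inactive.
Fumarate is present, so KosR is inactive.
Activator GorC is present, so *lutM* is transcribed.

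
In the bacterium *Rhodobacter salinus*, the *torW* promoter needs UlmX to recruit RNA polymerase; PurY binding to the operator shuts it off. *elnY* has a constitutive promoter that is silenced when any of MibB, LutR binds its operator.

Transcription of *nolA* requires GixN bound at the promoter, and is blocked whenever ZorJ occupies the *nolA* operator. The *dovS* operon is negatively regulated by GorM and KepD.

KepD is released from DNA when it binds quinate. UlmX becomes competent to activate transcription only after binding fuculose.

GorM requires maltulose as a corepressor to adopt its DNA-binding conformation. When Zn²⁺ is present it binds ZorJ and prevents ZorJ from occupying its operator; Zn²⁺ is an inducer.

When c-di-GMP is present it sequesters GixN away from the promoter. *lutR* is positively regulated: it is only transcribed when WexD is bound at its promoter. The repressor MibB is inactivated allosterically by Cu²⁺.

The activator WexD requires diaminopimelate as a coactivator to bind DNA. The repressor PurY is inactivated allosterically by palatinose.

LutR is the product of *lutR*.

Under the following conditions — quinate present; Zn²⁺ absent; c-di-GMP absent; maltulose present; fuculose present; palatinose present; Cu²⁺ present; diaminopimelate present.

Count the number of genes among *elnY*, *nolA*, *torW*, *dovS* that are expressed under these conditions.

Cu²⁺ is present, so MibB is inactive.
Diaminopimelate is present, so WexD is active.
No repressor is bound and WexD is active, so *lutR* is transcribed.
So LutR is produced and active.
With repressor LutR bound, *elnY* is not transcribed.
→ *elnY* is OFF.
c-di-GMP is absent, so GixN is active.
Zn²⁺ is absent, so ZorJ is active.
With repressor ZorJ bound, *nolA* is not transcribed.
→ *nolA* is OFF.
Palatinose is present, so PurY is inactive.
Fuculose is present, so UlmX is active.
No repressor is bound and UlmX is active, so *torW* is transcribed.
→ *torW* is ON.
Maltulose is present, so GorM is active.
Quinate is present, so KepD is inactive.
With repressor GorM bound, *dovS* is not transcribed.
→ *dovS* is OFF.
1 of the 4 genes is transcribed.

1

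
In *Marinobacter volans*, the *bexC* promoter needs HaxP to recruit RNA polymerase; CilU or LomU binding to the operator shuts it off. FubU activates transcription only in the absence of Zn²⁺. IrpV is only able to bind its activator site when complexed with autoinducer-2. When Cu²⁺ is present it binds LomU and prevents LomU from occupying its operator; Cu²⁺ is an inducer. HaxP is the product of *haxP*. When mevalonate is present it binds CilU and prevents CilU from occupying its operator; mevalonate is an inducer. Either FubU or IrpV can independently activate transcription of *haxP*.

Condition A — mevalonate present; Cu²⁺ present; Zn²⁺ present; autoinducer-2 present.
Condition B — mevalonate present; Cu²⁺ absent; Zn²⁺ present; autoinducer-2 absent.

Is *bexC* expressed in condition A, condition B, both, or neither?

A only

Condition A:
Mevalonate is present, so CilU is inactive.
Cu²⁺ is present, so LomU is inactive.
Zn²⁺ is present, so FubU is inactive.
Autoinducer-2 is present, so IrpV is active.
Activator IrpV is present, so *haxP* is transcribed.
So HaxP is produced and active.
No repressor is bound and HaxP is active, so *bexC* is transcribed.
→ *bexC* is ON in A.
Condition B:
Mevalonate is present, so CilU is inactive.
Cu²⁺ is absent, so LomU is active.
Zn²⁺ is present, so FubU is inactive.
Autoinducer-2 is absent, so IrpV is inactive.
No activator is available at the *haxP* promoter, so *haxP* is not transcribed.
So HaxP is not produced.
With repressor LomU bound, *bexC* is not transcribed.
→ *bexC* is OFF in B.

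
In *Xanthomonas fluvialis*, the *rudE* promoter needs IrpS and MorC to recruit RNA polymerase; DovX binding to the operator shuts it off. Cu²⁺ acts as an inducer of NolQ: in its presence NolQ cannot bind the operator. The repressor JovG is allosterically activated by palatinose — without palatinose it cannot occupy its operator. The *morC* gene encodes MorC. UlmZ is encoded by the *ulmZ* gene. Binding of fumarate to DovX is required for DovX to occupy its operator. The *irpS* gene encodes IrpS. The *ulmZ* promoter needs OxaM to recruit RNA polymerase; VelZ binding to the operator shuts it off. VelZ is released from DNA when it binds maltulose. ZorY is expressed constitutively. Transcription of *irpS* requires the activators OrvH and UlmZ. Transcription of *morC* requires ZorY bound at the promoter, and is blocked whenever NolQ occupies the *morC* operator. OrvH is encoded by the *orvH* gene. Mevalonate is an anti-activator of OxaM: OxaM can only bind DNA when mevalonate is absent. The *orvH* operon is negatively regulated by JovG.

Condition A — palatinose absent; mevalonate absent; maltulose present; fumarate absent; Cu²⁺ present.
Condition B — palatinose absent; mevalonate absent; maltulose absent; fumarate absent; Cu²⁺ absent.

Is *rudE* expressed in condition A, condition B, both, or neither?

Condition A:
Palatinose is absent, so JovG is inactive.
With no repressor bound, *orvH* is transcribed.
So OrvH is produced and active.
Mevalonate is absent, so OxaM is active.
Maltulose is present, so VelZ is inactive.
No repressor is bound and OxaM is active, so *ulmZ* is transcribed.
So UlmZ is produced and active.
No repressor is bound and OrvH and UlmZ are active, so *irpS* is transcribed.
So IrpS is produced and active.
Fumarate is absent, so DovX is inactive.
Cu²⁺ is present, so NolQ is inactive.
ZorY is produced constitutively and is active.
No repressor is bound and ZorY is active, so *morC* is transcribed.
So MorC is produced and active.
No repressor is bound and IrpS and MorC are active, so *rudE* is transcribed.
→ *rudE* is ON in A.
Condition B:
Palatinose is absent, so JovG is inactive.
With no repressor bound, *orvH* is transcribed.
So OrvH is produced and active.
Mevalonate is absent, so OxaM is active.
Maltulose is absent, so VelZ is active.
With repressor VelZ bound, *ulmZ* is not transcribed.
So UlmZ is not produced.
Required activator UlmZ is absent, so *irpS* is not transcribed.
So IrpS is not produced.
Fumarate is absent, so DovX is inactive.
Cu²⁺ is absent, so NolQ is active.
ZorY is produced constitutively and is active.
With repressor NolQ bound, *morC* is not transcribed.
So MorC is not produced.
Required activator IrpS is absent, so *rudE* is not transcribed.
→ *rudE* is OFF in B.

A only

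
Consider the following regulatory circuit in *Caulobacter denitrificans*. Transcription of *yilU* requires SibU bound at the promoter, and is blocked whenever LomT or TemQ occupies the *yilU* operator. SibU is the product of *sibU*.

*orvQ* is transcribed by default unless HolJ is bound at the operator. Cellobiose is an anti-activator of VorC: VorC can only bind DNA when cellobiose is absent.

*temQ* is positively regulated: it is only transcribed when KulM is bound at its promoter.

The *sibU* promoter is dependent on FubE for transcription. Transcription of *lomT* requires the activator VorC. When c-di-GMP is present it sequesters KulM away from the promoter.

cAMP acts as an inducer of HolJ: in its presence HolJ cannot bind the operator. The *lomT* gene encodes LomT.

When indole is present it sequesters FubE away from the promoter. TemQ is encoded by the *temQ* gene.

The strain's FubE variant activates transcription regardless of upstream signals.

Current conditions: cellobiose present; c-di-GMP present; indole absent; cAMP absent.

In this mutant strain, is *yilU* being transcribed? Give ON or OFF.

Cellobiose is present, so VorC is inactive.
Required activator VorC is absent, so *lomT* is not transcribed.
So LomT is not produced.
c-di-GMP is present, so KulM is inactive.
Required activator KulM is absent, so *temQ* is not transcribed.
So TemQ is not produced.
FubE is constitutively active in this strain.
No repressor is bound and FubE is active, so *sibU* is transcribed.
So SibU is produced and active.
No repressor is bound and SibU is active, so *yilU* is transcribed.

ON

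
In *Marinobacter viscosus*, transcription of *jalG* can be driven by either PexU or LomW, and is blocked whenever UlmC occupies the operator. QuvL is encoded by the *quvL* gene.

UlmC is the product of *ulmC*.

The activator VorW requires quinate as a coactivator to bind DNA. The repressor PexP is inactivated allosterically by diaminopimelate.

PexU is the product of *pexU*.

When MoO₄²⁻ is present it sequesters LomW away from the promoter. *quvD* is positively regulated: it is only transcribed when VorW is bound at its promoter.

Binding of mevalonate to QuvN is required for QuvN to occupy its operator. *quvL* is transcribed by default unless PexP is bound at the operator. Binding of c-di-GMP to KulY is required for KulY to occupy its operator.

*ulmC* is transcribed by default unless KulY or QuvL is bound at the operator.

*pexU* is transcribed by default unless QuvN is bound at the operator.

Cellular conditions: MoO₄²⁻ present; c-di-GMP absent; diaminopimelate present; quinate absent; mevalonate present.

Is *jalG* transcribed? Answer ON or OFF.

Mevalonate is present, so QuvN is active.
With repressor QuvN bound, *pexU* is not transcribed.
So PexU is not produced.
c-di-GMP is absent, so KulY is inactive.
Diaminopimelate is present, so PexP is inactive.
With no repressor bound, *quvL* is transcribed.
So QuvL is produced and active.
With repressor QuvL bound, *ulmC* is not transcribed.
So UlmC is not produced.
MoO₄²⁻ is present, so LomW is inactive.
No activator is available at the *jalG* promoter, so *jalG* is not transcribed.

OFF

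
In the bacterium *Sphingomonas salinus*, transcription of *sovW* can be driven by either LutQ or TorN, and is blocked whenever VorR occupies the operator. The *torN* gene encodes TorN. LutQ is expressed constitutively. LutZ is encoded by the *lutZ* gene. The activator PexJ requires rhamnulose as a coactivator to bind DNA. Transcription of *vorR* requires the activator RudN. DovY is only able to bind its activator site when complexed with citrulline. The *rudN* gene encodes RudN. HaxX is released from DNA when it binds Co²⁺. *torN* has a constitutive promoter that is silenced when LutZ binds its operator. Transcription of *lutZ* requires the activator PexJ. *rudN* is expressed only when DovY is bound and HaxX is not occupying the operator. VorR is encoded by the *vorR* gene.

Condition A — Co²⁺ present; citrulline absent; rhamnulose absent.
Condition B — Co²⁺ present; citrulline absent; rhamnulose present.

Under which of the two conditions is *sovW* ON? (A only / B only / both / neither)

both

Condition A:
LutQ is produced constitutively and is active.
Co²⁺ is present, so HaxX is inactive.
Citrulline is absent, so DovY is inactive.
Required activator DovY is absent, so *rudN* is not transcribed.
So RudN is not produced.
Required activator RudN is absent, so *vorR* is not transcribed.
So VorR is not produced.
Rhamnulose is absent, so PexJ is inactive.
Required activator PexJ is absent, so *lutZ* is not transcribed.
So LutZ is not produced.
With no repressor bound, *torN* is transcribed.
So TorN is produced and active.
Activator LutQ is present, so *sovW* is transcribed.
→ *sovW* is ON in A.
Condition B:
LutQ is produced constitutively and is active.
Co²⁺ is present, so HaxX is inactive.
Citrulline is absent, so DovY is inactive.
Required activator DovY is absent, so *rudN* is not transcribed.
So RudN is not produced.
Required activator RudN is absent, so *vorR* is not transcribed.
So VorR is not produced.
Rhamnulose is present, so PexJ is active.
No repressor is bound and PexJ is active, so *lutZ* is transcribed.
So LutZ is produced and active.
With repressor LutZ bound, *torN* is not transcribed.
So TorN is not produced.
Activator LutQ is present, so *sovW* is transcribed.
→ *sovW* is ON in B.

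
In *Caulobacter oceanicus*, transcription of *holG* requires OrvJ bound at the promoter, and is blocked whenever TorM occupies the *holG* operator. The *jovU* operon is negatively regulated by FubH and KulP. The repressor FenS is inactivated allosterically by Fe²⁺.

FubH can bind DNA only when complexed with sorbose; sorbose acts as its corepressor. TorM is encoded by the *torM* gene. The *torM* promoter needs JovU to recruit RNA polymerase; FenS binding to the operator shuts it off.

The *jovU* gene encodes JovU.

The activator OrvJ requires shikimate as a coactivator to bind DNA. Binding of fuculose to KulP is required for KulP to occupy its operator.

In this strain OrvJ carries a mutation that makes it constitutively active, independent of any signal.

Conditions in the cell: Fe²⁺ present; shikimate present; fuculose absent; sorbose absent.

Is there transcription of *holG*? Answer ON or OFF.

OFF

Sorbose is absent, so FubH is inactive.
Fuculose is absent, so KulP is inactive.
With no repressor bound, *jovU* is transcribed.
So JovU is produced and active.
Fe²⁺ is present, so FenS is inactive.
No repressor is bound and JovU is active, so *torM* is transcribed.
So TorM is produced and active.
OrvJ is constitutively active in this strain.
With repressor TorM bound, *holG* is not transcribed.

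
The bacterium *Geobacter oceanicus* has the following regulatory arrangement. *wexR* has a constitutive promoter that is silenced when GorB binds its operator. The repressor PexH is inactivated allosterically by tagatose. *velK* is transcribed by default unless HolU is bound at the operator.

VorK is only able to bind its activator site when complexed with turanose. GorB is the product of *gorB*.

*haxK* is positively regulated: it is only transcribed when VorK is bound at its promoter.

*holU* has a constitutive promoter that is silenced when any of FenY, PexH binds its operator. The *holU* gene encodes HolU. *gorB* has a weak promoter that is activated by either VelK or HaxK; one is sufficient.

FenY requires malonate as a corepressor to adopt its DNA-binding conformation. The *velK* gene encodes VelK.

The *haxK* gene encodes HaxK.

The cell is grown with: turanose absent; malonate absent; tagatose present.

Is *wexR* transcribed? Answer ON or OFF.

ON

Malonate is absent, so FenY is inactive.
Tagatose is present, so PexH is inactive.
With no repressor bound, *holU* is transcribed.
So HolU is produced and active.
With repressor HolU bound, *velK* is not transcribed.
So VelK is not produced.
Turanose is absent, so VorK is inactive.
Required activator VorK is absent, so *haxK* is not transcribed.
So HaxK is not produced.
No activator is available at the *gorB* promoter, so *gorB* is not transcribed.
So GorB is not produced.
With no repressor bound, *wexR* is transcribed.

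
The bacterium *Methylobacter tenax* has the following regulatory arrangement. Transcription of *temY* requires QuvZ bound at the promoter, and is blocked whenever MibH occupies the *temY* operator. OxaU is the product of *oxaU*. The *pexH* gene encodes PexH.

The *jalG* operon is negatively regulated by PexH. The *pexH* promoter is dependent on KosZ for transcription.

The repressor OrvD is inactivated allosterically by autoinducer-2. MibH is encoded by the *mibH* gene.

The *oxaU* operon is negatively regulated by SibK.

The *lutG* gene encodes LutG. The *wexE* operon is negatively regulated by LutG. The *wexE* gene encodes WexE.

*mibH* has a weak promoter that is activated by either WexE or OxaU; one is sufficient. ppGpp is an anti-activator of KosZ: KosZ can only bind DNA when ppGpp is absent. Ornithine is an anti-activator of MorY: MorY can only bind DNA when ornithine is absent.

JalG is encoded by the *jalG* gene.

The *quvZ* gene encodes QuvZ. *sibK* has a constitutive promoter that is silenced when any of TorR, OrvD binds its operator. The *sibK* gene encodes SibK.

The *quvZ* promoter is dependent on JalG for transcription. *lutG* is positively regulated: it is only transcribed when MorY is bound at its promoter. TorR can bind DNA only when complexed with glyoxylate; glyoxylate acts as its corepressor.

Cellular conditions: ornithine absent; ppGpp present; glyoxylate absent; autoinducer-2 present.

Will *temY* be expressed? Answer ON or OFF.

ppGpp is present, so KosZ is inactive.
Required activator KosZ is absent, so *pexH* is not transcribed.
So PexH is not produced.
With no repressor bound, *jalG* is transcribed.
So JalG is produced and active.
No repressor is bound and JalG is active, so *quvZ* is transcribed.
So QuvZ is produced and active.
Ornithine is absent, so MorY is active.
No repressor is bound and MorY is active, so *lutG* is transcribed.
So LutG is produced and active.
With repressor LutG bound, *wexE* is not transcribed.
So WexE is not produced.
Glyoxylate is absent, so TorR is inactive.
Autoinducer-2 is present, so OrvD is inactive.
With no repressor bound, *sibK* is transcribed.
So SibK is produced and active.
With repressor SibK bound, *oxaU* is not transcribed.
So OxaU is not produced.
No activator is available at the *mibH* promoter, so *mibH* is not transcribed.
So MibH is not produced.
No repressor is bound and QuvZ is active, so *temY* is transcribed.

ON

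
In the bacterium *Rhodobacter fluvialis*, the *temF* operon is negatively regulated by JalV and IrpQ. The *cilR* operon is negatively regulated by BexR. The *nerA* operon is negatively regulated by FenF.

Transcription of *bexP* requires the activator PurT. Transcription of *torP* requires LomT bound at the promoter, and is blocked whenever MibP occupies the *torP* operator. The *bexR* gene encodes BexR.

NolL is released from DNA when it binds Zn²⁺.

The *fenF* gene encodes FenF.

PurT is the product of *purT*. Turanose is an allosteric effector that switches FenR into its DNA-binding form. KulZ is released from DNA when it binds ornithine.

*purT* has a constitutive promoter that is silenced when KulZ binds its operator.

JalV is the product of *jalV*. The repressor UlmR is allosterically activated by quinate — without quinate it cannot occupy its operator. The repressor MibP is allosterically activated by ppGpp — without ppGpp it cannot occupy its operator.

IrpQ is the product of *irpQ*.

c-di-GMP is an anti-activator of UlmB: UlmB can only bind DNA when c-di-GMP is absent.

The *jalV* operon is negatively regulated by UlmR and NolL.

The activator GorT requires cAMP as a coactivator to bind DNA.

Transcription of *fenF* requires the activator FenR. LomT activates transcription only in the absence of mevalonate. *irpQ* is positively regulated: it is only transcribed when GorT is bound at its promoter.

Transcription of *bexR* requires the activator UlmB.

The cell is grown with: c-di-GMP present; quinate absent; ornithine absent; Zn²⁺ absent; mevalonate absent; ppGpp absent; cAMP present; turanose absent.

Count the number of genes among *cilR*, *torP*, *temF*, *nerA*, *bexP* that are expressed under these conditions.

c-di-GMP is present, so UlmB is inactive.
Required activator UlmB is absent, so *bexR* is not transcribed.
So BexR is not produced.
With no repressor bound, *cilR* is transcribed.
→ *cilR* is ON.
Mevalonate is absent, so LomT is active.
ppGpp is absent, so MibP is inactive.
No repressor is bound and LomT is active, so *torP* is transcribed.
→ *torP* is ON.
Quinate is absent, so UlmR is inactive.
Zn²⁺ is absent, so NolL is active.
With repressor NolL bound, *jalV* is not transcribed.
So JalV is not produced.
cAMP is present, so GorT is active.
No repressor is bound and GorT is active, so *irpQ* is transcribed.
So IrpQ is produced and active.
With repressor IrpQ bound, *temF* is not transcribed.
→ *temF* is OFF.
Turanose is absent, so FenR is inactive.
Required activator FenR is absent, so *fenF* is not transcribed.
So FenF is not produced.
With no repressor bound, *nerA* is transcribed.
→ *nerA* is ON.
Ornithine is absent, so KulZ is active.
With repressor KulZ bound, *purT* is not transcribed.
So PurT is not produced.
Required activator PurT is absent, so *bexP* is not transcribed.
→ *bexP* is OFF.
3 of the 5 genes are transcribed.

3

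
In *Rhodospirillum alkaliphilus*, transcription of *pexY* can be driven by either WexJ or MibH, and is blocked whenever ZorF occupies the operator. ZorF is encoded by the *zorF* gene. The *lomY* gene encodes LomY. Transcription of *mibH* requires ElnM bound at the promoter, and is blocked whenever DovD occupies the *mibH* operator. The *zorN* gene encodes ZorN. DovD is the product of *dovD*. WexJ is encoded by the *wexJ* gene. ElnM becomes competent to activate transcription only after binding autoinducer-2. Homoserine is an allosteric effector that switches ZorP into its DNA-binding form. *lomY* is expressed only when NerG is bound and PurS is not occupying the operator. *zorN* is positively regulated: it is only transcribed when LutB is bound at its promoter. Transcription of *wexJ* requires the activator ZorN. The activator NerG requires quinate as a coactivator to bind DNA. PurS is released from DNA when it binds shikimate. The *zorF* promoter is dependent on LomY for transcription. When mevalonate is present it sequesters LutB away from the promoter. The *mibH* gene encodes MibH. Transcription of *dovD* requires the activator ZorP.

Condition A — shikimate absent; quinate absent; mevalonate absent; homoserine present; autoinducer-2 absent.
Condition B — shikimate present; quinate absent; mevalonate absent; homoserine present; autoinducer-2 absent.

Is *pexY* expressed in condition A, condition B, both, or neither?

Condition A:
Shikimate is absent, so PurS is active.
Quinate is absent, so NerG is inactive.
With repressor PurS bound, *lomY* is not transcribed.
So LomY is not produced.
Required activator LomY is absent, so *zorF* is not transcribed.
So ZorF is not produced.
Mevalonate is absent, so LutB is active.
No repressor is bound and LutB is active, so *zorN* is transcribed.
So ZorN is produced and active.
No repressor is bound and ZorN is active, so *wexJ* is transcribed.
So WexJ is produced and active.
Homoserine is present, so ZorP is active.
No repressor is bound and ZorP is active, so *dovD* is transcribed.
So DovD is produced and active.
Autoinducer-2 is absent, so ElnM is inactive.
With repressor DovD bound, *mibH* is not transcribed.
So MibH is not produced.
Activator WexJ is present, so *pexY* is transcribed.
→ *pexY* is ON in A.
Condition B:
Shikimate is present, so PurS is inactive.
Quinate is absent, so NerG is inactive.
Required activator NerG is absent, so *lomY* is not transcribed.
So LomY is not produced.
Required activator LomY is absent, so *zorF* is not transcribed.
So ZorF is not produced.
Mevalonate is absent, so LutB is active.
No repressor is bound and LutB is active, so *zorN* is transcribed.
So ZorN is produced and active.
No repressor is bound and ZorN is active, so *wexJ* is transcribed.
So WexJ is produced and active.
Homoserine is present, so ZorP is active.
No repressor is bound and ZorP is active, so *dovD* is transcribed.
So DovD is produced and active.
Autoinducer-2 is absent, so ElnM is inactive.
With repressor DovD bound, *mibH* is not transcribed.
So MibH is not produced.
Activator WexJ is present, so *pexY* is transcribed.
→ *pexY* is ON in B.

both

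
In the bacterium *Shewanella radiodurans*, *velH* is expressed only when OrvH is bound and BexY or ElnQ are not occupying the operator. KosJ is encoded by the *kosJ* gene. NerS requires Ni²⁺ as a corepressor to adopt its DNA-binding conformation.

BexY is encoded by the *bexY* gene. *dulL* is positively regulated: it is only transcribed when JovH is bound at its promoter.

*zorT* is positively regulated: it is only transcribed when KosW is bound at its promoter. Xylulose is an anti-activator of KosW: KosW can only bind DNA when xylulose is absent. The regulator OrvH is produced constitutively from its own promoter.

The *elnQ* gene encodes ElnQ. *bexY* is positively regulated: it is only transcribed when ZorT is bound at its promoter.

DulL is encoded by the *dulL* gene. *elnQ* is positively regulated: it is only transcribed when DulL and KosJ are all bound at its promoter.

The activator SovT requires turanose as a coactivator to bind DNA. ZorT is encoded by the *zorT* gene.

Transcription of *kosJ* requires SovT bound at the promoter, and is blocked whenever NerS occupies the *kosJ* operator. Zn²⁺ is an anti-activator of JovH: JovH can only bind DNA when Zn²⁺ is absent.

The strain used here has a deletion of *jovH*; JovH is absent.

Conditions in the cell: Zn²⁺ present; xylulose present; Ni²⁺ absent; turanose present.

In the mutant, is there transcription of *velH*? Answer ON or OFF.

ON

OrvH is produced constitutively and is active.
Xylulose is present, so KosW is inactive.
Required activator KosW is absent, so *zorT* is not transcribed.
So ZorT is not produced.
Required activator ZorT is absent, so *bexY* is not transcribed.
So BexY is not produced.
JovH is non-functional in this strain, so it has no effect.
Required activator JovH is absent, so *dulL* is not transcribed.
So DulL is not produced.
Ni²⁺ is absent, so NerS is inactive.
Turanose is present, so SovT is active.
No repressor is bound and SovT is active, so *kosJ* is transcribed.
So KosJ is produced and active.
Required activator DulL is absent, so *elnQ* is not transcribed.
So ElnQ is not produced.
No repressor is bound and OrvH is active, so *velH* is transcribed.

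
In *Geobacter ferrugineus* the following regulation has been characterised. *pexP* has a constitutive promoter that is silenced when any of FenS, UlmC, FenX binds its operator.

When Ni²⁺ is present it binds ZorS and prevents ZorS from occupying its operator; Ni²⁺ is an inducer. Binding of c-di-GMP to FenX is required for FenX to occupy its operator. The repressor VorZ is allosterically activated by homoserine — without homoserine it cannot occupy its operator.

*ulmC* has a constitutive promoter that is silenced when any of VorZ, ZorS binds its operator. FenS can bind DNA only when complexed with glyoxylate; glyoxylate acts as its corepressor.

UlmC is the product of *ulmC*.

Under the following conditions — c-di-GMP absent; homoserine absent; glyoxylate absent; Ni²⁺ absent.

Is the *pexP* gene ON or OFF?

Glyoxylate is absent, so FenS is inactive.
Homoserine is absent, so VorZ is inactive.
Ni²⁺ is absent, so ZorS is active.
With repressor ZorS bound, *ulmC* is not transcribed.
So UlmC is not produced.
c-di-GMP is absent, so FenX is inactive.
With no repressor bound, *pexP* is transcribed.

ON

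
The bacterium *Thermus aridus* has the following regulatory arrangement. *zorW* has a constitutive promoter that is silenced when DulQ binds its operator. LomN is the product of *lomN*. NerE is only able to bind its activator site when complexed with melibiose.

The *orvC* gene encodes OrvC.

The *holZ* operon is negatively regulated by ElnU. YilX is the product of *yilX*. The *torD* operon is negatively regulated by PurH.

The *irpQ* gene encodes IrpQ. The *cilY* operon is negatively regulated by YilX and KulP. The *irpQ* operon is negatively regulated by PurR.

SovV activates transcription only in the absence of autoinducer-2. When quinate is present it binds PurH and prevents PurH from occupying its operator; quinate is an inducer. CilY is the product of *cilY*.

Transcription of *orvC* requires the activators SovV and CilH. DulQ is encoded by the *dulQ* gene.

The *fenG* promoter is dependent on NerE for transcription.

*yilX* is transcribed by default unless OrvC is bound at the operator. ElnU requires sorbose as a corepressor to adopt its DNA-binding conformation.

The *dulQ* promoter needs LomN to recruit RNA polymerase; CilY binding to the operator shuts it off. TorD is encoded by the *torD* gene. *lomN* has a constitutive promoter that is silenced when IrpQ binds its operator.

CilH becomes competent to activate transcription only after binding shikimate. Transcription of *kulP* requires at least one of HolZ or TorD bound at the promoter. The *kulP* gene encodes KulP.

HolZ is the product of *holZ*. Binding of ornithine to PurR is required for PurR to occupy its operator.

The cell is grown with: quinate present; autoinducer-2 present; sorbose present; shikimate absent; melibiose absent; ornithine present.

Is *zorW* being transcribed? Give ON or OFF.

OFF

Autoinducer-2 is present, so SovV is inactive.
Shikimate is absent, so CilH is inactive.
Required activator SovV is absent, so *orvC* is not transcribed.
So OrvC is not produced.
With no repressor bound, *yilX* is transcribed.
So YilX is produced and active.
Sorbose is present, so ElnU is active.
With repressor ElnU bound, *holZ* is not transcribed.
So HolZ is not produced.
Quinate is present, so PurH is inactive.
With no repressor bound, *torD* is transcribed.
So TorD is produced and active.
Activator TorD is present, so *kulP* is transcribed.
So KulP is produced and active.
With repressor YilX bound, *cilY* is not transcribed.
So CilY is not produced.
Ornithine is present, so PurR is active.
With repressor PurR bound, *irpQ* is not transcribed.
So IrpQ is not produced.
With no repressor bound, *lomN* is transcribed.
So LomN is produced and active.
No repressor is bound and LomN is active, so *dulQ* is transcribed.
So DulQ is produced and active.
With repressor DulQ bound, *zorW* is not transcribed.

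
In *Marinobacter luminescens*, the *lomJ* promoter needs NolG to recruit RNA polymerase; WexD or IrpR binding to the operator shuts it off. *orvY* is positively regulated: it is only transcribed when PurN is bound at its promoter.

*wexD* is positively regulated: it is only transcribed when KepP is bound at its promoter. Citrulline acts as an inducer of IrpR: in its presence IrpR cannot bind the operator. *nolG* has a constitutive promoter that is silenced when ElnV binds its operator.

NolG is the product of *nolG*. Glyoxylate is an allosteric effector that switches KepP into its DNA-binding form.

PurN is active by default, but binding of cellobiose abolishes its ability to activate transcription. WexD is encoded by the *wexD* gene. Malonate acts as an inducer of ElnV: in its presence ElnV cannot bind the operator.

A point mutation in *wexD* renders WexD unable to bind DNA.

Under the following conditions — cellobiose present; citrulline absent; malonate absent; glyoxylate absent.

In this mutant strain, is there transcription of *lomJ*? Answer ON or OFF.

Malonate is absent, so ElnV is active.
With repressor ElnV bound, *nolG* is not transcribed.
So NolG is not produced.
WexD is non-functional in this strain, so it has no effect.
Citrulline is absent, so IrpR is active.
With repressor IrpR bound, *lomJ* is not transcribed.

OFF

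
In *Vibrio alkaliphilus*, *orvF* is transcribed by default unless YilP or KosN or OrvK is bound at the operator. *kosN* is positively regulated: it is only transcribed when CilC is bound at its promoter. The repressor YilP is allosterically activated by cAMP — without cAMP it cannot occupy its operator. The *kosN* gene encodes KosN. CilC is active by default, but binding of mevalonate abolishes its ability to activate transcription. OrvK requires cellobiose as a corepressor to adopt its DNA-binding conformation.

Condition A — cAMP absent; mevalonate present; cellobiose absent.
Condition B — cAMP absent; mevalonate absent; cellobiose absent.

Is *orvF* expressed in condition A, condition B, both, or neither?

A only

Condition A:
cAMP is absent, so YilP is inactive.
Mevalonate is present, so CilC is inactive.
Required activator CilC is absent, so *kosN* is not transcribed.
So KosN is not produced.
Cellobiose is absent, so OrvK is inactive.
With no repressor bound, *orvF* is transcribed.
→ *orvF* is ON in A.
Condition B:
cAMP is absent, so YilP is inactive.
Mevalonate is absent, so CilC is active.
No repressor is bound and CilC is active, so *kosN* is transcribed.
So KosN is produced and active.
Cellobiose is absent, so OrvK is inactive.
With repressor KosN bound, *orvF* is not transcribed.
→ *orvF* is OFF in B.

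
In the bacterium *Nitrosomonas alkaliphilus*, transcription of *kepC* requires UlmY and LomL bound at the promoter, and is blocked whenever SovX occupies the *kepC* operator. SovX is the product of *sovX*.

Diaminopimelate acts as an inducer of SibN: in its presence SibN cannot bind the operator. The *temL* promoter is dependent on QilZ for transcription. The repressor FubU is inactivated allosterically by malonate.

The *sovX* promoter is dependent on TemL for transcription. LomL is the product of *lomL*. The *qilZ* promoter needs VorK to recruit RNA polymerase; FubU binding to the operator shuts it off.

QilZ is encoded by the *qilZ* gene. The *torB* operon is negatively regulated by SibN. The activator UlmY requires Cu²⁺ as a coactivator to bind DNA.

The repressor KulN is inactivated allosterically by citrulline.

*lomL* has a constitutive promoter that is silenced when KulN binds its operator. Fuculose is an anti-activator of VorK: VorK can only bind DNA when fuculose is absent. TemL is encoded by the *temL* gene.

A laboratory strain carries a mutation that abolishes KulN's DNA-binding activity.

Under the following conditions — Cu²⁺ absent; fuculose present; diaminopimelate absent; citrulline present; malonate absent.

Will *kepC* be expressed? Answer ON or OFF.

Malonate is absent, so FubU is active.
Fuculose is present, so VorK is inactive.
With repressor FubU bound, *qilZ* is not transcribed.
So QilZ is not produced.
Required activator QilZ is absent, so *temL* is not transcribed.
So TemL is not produced.
Required activator TemL is absent, so *sovX* is not transcribed.
So SovX is not produced.
Cu²⁺ is absent, so UlmY is inactive.
KulN is non-functional in this strain, so it has no effect.
With no repressor bound, *lomL* is transcribed.
So LomL is produced and active.
Required activator UlmY is absent, so *kepC* is not transcribed.

OFF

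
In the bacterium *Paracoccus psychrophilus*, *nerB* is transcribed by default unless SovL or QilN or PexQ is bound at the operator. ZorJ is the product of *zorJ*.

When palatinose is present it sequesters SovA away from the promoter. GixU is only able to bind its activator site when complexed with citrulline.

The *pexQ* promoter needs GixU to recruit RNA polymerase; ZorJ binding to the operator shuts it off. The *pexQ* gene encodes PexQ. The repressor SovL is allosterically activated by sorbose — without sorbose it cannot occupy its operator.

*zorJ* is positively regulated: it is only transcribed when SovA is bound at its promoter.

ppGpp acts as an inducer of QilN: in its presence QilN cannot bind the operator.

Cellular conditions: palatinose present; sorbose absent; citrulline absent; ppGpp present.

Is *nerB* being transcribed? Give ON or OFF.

Sorbose is absent, so SovL is inactive.
ppGpp is present, so QilN is inactive.
Citrulline is absent, so GixU is inactive.
Palatinose is present, so SovA is inactive.
Required activator SovA is absent, so *zorJ* is not transcribed.
So ZorJ is not produced.
Required activator GixU is absent, so *pexQ* is not transcribed.
So PexQ is not produced.
With no repressor bound, *nerB* is transcribed.

ON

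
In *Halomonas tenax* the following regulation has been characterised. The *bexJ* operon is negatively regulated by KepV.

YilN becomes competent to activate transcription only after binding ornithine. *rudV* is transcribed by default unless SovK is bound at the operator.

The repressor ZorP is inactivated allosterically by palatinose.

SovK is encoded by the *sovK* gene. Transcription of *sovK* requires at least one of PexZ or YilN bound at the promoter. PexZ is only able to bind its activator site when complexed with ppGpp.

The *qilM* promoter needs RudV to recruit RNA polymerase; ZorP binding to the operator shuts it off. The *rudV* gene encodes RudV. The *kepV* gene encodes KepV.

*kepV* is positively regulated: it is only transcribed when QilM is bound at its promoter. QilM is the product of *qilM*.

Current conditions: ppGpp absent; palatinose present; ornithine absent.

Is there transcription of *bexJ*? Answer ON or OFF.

OFF

ppGpp is absent, so PexZ is inactive.
Ornithine is absent, so YilN is inactive.
No activator is available at the *sovK* promoter, so *sovK* is not transcribed.
So SovK is not produced.
With no repressor bound, *rudV* is transcribed.
So RudV is produced and active.
Palatinose is present, so ZorP is inactive.
No repressor is bound and RudV is active, so *qilM* is transcribed.
So QilM is produced and active.
No repressor is bound and QilM is active, so *kepV* is transcribed.
So KepV is produced and active.
With repressor KepV bound, *bexJ* is not transcribed.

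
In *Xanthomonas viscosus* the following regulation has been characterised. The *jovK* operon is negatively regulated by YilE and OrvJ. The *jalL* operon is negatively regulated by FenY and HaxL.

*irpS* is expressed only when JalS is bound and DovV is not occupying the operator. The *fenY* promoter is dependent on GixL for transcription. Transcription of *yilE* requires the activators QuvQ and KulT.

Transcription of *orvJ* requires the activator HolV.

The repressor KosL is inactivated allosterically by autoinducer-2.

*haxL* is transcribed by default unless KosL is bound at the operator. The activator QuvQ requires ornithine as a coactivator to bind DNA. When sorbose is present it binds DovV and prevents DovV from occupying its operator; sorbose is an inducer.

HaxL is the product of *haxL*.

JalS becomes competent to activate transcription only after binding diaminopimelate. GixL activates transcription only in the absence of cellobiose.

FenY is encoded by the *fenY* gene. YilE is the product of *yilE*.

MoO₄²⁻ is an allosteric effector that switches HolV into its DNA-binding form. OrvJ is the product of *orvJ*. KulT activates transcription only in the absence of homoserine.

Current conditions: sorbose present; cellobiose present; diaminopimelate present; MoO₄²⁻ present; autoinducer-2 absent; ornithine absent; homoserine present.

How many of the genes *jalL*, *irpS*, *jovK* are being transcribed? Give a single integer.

2

Cellobiose is present, so GixL is inactive.
Required activator GixL is absent, so *fenY* is not transcribed.
So FenY is not produced.
Autoinducer-2 is absent, so KosL is active.
With repressor KosL bound, *haxL* is not transcribed.
So HaxL is not produced.
With no repressor bound, *jalL* is transcribed.
→ *jalL* is ON.
Sorbose is present, so DovV is inactive.
Diaminopimelate is present, so JalS is active.
No repressor is bound and JalS is active, so *irpS* is transcribed.
→ *irpS* is ON.
Ornithine is absent, so QuvQ is inactive.
Homoserine is present, so KulT is inactive.
Required activator QuvQ is absent, so *yilE* is not transcribed.
So YilE is not produced.
MoO₄²⁻ is present, so HolV is active.
No repressor is bound and HolV is active, so *orvJ* is transcribed.
So OrvJ is produced and active.
With repressor OrvJ bound, *jovK* is not transcribed.
→ *jovK* is OFF.
2 of the 3 genes are transcribed.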